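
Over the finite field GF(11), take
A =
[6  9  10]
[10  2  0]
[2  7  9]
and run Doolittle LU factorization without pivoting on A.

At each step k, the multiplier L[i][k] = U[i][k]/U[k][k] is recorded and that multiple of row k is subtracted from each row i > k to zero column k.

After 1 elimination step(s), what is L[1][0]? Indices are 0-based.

[col 0] pivot 6
  R1 -= 9*R0 → (0, 9, 9)  (L[1][0] := 9)
  R2 -= 4*R0 → (0, 4, 2)  (L[2][0] := 4)

L[1][0] = 9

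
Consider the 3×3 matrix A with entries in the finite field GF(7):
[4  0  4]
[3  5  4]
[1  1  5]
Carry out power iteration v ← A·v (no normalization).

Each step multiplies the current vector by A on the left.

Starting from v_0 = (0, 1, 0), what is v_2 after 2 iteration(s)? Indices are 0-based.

v_2 = (4, 1, 3)

v_0 = (0, 1, 0).
v_1 = A·v_0 = (0, 5, 1).
v_2 = A·v_1 = (4, 1, 3).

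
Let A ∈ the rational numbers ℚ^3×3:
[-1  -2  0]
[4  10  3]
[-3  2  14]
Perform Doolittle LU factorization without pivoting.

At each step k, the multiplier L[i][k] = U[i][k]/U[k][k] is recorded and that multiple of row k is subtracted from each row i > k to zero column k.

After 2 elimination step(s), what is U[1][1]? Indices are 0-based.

Step 1: pivot at (0,0) is -1.
  row1 ← row1 − (-4)·row0  ⇒  L[1][0]=-4, U row1=(0, 2, 3)
  row2 ← row2 − (3)·row0  ⇒  L[2][0]=3, U row2=(0, 8, 14)
Step 2: pivot at (1,1) is 2.
  row2 ← row2 − (4)·row1  ⇒  L[2][1]=4, U row2=(0, 0, 2)

U[1][1] = 2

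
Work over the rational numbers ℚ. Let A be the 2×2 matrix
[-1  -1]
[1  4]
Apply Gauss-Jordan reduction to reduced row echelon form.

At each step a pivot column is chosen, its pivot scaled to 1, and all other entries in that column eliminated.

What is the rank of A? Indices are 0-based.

step 1: normalize row 0 (÷-1) = (1, 1)
  row 1: subtract 1×row0 = (0, 3)
step 2: normalize row 1 (÷3) = (0, 1)
  row 0: subtract 1×row1 = (1, 0)

rank = 2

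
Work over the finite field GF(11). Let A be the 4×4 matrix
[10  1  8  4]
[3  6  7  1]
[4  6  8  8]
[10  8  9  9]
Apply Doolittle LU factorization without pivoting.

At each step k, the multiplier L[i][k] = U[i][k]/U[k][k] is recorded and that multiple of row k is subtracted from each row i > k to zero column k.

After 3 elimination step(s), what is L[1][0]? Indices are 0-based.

k=0: U[0][0]=10
  eliminate (1,0): mult=8, new row 1: (0, 9, 9, 2); set L[1][0]=8
  eliminate (2,0): mult=7, new row 2: (0, 10, 7, 2); set L[2][0]=7
  eliminate (3,0): mult=1, new row 3: (0, 7, 1, 5); set L[3][0]=1
k=1: U[1][1]=9
  eliminate (2,1): mult=6, new row 2: (0, 0, 8, 1); set L[2][1]=6
  eliminate (3,1): mult=2, new row 3: (0, 0, 5, 1); set L[3][1]=2
k=2: U[2][2]=8
  eliminate (3,2): mult=2, new row 3: (0, 0, 0, 10); set L[3][2]=2

L[1][0] = 8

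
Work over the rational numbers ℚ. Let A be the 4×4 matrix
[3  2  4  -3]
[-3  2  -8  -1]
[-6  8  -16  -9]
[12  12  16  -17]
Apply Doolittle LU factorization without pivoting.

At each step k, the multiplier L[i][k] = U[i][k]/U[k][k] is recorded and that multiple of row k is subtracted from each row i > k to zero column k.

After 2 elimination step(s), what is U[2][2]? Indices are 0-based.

[col 0] pivot 3
  R1 -= -1*R0 → (0, 4, -4, -4)  (L[1][0] := -1)
  R2 -= -2*R0 → (0, 12, -8, -15)  (L[2][0] := -2)
  R3 -= 4*R0 → (0, 4, 0, -5)  (L[3][0] := 4)
[col 1] pivot 4
  R2 -= 3*R1 → (0, 0, 4, -3)  (L[2][1] := 3)
  R3 -= 1*R1 → (0, 0, 4, -1)  (L[3][1] := 1)

U[2][2] = 4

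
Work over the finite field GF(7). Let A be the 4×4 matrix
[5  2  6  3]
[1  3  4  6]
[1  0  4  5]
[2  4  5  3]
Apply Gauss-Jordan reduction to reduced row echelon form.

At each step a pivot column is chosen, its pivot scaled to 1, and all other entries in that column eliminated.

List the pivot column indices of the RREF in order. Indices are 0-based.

pivot columns: 0, 1, 2, 3

step 1: normalize row 0 (÷5) = (1, 6, 4, 2)
  row 1: subtract 1×row0 = (0, 4, 0, 4)
  row 2: subtract 1×row0 = (0, 1, 0, 3)
  row 3: subtract 2×row0 = (0, 6, 4, 6)
step 2: normalize row 1 (÷4) = (0, 1, 0, 1)
  row 0: subtract 6×row1 = (1, 0, 4, 3)
  row 2: subtract 1×row1 = (0, 0, 0, 2)
  row 3: subtract 6×row1 = (0, 0, 4, 0)
step 3: exchange rows 2,3
step 3: normalize row 2 (÷4) = (0, 0, 1, 0)
  row 0: subtract 4×row2 = (1, 0, 0, 3)
step 4: normalize row 3 (÷2) = (0, 0, 0, 1)
  row 0: subtract 3×row3 = (1, 0, 0, 0)
  row 1: subtract 1×row3 = (0, 1, 0, 0)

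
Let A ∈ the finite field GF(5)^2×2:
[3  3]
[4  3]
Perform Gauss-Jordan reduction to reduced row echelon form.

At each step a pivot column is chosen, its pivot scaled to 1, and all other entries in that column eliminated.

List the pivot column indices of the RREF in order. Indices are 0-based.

pivot columns: 0, 1

pivot(0,0)=3: scale R0 → (1, 1)
  clear (1,0): R1 −= (4)R0 → (0, 4)
pivot(1,1)=4: scale R1 → (0, 1)
  clear (0,1): R0 −= (1)R1 → (1, 0)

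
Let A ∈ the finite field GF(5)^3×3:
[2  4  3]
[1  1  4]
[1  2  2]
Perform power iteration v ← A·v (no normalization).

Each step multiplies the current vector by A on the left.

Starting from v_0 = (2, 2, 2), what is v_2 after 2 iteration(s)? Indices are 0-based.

v_2 = (4, 0, 2)

v_0 = (2, 2, 2).
v_1 = A·v_0 = (3, 2, 0).
v_2 = A·v_1 = (4, 0, 2).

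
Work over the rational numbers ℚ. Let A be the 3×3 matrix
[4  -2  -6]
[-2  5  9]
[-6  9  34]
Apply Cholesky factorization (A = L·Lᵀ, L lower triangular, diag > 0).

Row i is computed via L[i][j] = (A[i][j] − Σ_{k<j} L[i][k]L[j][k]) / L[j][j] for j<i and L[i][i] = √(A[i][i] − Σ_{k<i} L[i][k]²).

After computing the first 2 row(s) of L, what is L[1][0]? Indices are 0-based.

L[1][0] = -1

Step 1: L[0][0] = √(4) = 2.
  L[1][0] = (-2) / L[0][0] = -1.
Step 2: L[1][1] = √(4) = 2.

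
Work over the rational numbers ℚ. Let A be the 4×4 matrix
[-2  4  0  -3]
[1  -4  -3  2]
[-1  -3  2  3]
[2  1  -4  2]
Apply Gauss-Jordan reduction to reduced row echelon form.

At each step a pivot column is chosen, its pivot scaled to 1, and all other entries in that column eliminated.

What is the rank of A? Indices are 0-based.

step 1: normalize row 0 (÷-2) = (1, -2, 0, 3/2)
  row 1: subtract 1×row0 = (0, -2, -3, 1/2)
  row 2: subtract -1×row0 = (0, -5, 2, 9/2)
  row 3: subtract 2×row0 = (0, 5, -4, -1)
step 2: normalize row 1 (÷-2) = (0, 1, 3/2, -1/4)
  row 0: subtract -2×row1 = (1, 0, 3, 1)
  row 2: subtract -5×row1 = (0, 0, 19/2, 13/4)
  row 3: subtract 5×row1 = (0, 0, -23/2, 1/4)
step 3: normalize row 2 (÷19/2) = (0, 0, 1, 13/38)
  row 0: subtract 3×row2 = (1, 0, 0, -1/38)
  row 1: subtract 3/2×row2 = (0, 1, 0, -29/38)
  row 3: subtract -23/2×row2 = (0, 0, 0, 159/38)
step 4: normalize row 3 (÷159/38) = (0, 0, 0, 1)
  row 0: subtract -1/38×row3 = (1, 0, 0, 0)
  row 1: subtract -29/38×row3 = (0, 1, 0, 0)
  row 2: subtract 13/38×row3 = (0, 0, 1, 0)

rank = 4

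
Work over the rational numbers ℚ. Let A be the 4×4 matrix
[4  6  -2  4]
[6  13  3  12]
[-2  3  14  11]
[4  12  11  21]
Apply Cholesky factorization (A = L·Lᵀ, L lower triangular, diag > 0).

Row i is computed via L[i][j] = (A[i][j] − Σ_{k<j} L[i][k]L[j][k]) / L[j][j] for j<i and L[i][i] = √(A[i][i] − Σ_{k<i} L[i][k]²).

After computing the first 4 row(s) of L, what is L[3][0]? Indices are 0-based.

L[3][0] = 2

Step 1: L[0][0] = √(4) = 2.
  L[1][0] = (6) / L[0][0] = 3.
Step 2: L[1][1] = √(4) = 2.
  L[2][0] = (-2) / L[0][0] = -1.
  L[2][1] = (6) / L[1][1] = 3.
Step 3: L[2][2] = √(4) = 2.
  L[3][0] = (4) / L[0][0] = 2.
  L[3][1] = (6) / L[1][1] = 3.
  L[3][2] = (4) / L[2][2] = 2.
Step 4: L[3][3] = √(4) = 2.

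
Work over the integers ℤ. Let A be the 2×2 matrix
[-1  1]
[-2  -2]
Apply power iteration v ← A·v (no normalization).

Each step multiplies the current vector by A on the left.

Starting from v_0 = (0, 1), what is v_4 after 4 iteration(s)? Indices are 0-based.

v_0 = (0, 1).
v_1 = A·v_0 = (1, -2).
v_2 = A·v_1 = (-3, 2).
v_3 = A·v_2 = (5, 2).
v_4 = A·v_3 = (-3, -14).

v_4 = (-3, -14)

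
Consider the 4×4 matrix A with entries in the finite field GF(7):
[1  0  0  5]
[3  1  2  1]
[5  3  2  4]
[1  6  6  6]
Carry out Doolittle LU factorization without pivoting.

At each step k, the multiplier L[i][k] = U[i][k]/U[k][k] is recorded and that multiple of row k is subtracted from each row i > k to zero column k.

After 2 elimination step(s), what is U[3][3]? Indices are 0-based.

k=0: U[0][0]=1
  eliminate (1,0): mult=3, new row 1: (0, 1, 2, 0); set L[1][0]=3
  eliminate (2,0): mult=5, new row 2: (0, 3, 2, 0); set L[2][0]=5
  eliminate (3,0): mult=1, new row 3: (0, 6, 6, 1); set L[3][0]=1
k=1: U[1][1]=1
  eliminate (2,1): mult=3, new row 2: (0, 0, 3, 0); set L[2][1]=3
  eliminate (3,1): mult=6, new row 3: (0, 0, 1, 1); set L[3][1]=6

U[3][3] = 1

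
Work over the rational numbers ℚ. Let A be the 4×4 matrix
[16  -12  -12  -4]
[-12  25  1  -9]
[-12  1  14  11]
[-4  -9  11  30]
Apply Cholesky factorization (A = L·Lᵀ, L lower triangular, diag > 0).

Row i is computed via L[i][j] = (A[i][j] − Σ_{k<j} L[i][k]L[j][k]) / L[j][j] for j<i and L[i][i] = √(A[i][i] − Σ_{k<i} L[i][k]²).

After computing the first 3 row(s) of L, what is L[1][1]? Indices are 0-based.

Step 1: L[0][0] = √(16) = 4.
  L[1][0] = (-12) / L[0][0] = -3.
Step 2: L[1][1] = √(16) = 4.
  L[2][0] = (-12) / L[0][0] = -3.
  L[2][1] = (-8) / L[1][1] = -2.
Step 3: L[2][2] = √(1) = 1.

L[1][1] = 4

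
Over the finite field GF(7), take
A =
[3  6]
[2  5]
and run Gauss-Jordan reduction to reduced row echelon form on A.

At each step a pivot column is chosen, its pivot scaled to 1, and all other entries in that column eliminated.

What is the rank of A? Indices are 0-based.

step 1: normalize row 0 (÷3) = (1, 2)
  row 1: subtract 2×row0 = (0, 1)
step 2: normalize row 1 (÷1) = (0, 1)
  row 0: subtract 2×row1 = (1, 0)

rank = 2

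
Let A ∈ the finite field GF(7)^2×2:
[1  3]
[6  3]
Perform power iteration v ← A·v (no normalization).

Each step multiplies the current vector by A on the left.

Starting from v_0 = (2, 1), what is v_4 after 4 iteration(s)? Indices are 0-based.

v_0 = (2, 1).
v_1 = A·v_0 = (5, 1).
v_2 = A·v_1 = (1, 5).
v_3 = A·v_2 = (2, 0).
v_4 = A·v_3 = (2, 5).

v_4 = (2, 5)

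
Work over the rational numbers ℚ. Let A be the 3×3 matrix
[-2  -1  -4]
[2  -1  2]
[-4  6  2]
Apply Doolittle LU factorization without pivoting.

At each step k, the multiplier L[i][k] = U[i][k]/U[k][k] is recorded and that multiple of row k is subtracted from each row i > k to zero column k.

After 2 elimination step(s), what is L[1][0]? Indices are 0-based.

k=0: U[0][0]=-2
  eliminate (1,0): mult=-1, new row 1: (0, -2, -2); set L[1][0]=-1
  eliminate (2,0): mult=2, new row 2: (0, 8, 10); set L[2][0]=2
k=1: U[1][1]=-2
  eliminate (2,1): mult=-4, new row 2: (0, 0, 2); set L[2][1]=-4

L[1][0] = -1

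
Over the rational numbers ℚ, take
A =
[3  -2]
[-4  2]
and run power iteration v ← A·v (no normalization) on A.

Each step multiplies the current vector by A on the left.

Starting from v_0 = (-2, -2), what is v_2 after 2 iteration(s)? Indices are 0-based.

v_2 = (-14, 16)

v_0 = (-2, -2).
v_1 = A·v_0 = (-2, 4).
v_2 = A·v_1 = (-14, 16).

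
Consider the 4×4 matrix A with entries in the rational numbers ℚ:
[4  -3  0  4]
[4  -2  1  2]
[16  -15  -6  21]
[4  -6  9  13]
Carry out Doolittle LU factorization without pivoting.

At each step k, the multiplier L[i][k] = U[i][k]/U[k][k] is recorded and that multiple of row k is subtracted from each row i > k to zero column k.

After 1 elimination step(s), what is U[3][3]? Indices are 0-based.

U[3][3] = 9

[col 0] pivot 4
  R1 -= 1*R0 → (0, 1, 1, -2)  (L[1][0] := 1)
  R2 -= 4*R0 → (0, -3, -6, 5)  (L[2][0] := 4)
  R3 -= 1*R0 → (0, -3, 9, 9)  (L[3][0] := 1)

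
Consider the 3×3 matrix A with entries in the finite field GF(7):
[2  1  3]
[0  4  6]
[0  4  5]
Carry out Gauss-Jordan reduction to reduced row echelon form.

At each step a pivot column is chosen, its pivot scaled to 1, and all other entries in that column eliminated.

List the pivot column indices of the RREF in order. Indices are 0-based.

pivot columns: 0, 1, 2

[1] R0 /= 2  ⇒  (1, 4, 5)
[2] R1 /= 4  ⇒  (0, 1, 5)
     R0 -= 4·R1  ⇒  (1, 0, 6)
     R2 -= 4·R1  ⇒  (0, 0, 6)
[3] R2 /= 6  ⇒  (0, 0, 1)
     R0 -= 6·R2  ⇒  (1, 0, 0)
     R1 -= 5·R2  ⇒  (0, 1, 0)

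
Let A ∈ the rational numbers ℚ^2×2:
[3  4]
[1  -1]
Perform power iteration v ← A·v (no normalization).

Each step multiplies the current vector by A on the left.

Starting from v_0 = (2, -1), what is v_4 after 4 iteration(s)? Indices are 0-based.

v_0 = (2, -1).
v_1 = A·v_0 = (2, 3).
v_2 = A·v_1 = (18, -1).
v_3 = A·v_2 = (50, 19).
v_4 = A·v_3 = (226, 31).

v_4 = (226, 31)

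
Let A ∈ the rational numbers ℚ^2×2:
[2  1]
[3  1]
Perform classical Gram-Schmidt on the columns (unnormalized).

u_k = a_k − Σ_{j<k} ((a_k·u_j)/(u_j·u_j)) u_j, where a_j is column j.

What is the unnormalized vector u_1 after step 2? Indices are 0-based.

Step 1: u_0 = a_0 = (2, 3).
Step 2: u_1 = a_1 − (5/13)·u_0 = (3/13, -2/13).

u_1 = (3/13, -2/13)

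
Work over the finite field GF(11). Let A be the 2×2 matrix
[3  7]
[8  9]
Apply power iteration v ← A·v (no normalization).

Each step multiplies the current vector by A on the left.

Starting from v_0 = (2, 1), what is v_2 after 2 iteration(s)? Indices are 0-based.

v_0 = (2, 1).
v_1 = A·v_0 = (2, 3).
v_2 = A·v_1 = (5, 10).

v_2 = (5, 10)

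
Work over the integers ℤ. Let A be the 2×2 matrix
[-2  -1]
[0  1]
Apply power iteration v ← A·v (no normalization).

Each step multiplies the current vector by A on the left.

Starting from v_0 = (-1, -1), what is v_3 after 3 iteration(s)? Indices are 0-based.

v_0 = (-1, -1).
v_1 = A·v_0 = (3, -1).
v_2 = A·v_1 = (-5, -1).
v_3 = A·v_2 = (11, -1).

v_3 = (11, -1)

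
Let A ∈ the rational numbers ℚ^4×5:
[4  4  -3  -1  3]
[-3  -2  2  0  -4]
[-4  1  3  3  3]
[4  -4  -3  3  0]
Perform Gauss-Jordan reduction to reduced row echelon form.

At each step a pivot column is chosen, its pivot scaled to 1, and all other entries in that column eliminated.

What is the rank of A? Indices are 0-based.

step 1: normalize row 0 (÷4) = (1, 1, -3/4, -1/4, 3/4)
  row 1: subtract -3×row0 = (0, 1, -1/4, -3/4, -7/4)
  row 2: subtract -4×row0 = (0, 5, 0, 2, 6)
  row 3: subtract 4×row0 = (0, -8, 0, 4, -3)
step 2: normalize row 1 (÷1) = (0, 1, -1/4, -3/4, -7/4)
  row 0: subtract 1×row1 = (1, 0, -1/2, 1/2, 5/2)
  row 2: subtract 5×row1 = (0, 0, 5/4, 23/4, 59/4)
  row 3: subtract -8×row1 = (0, 0, -2, -2, -17)
step 3: normalize row 2 (÷5/4) = (0, 0, 1, 23/5, 59/5)
  row 0: subtract -1/2×row2 = (1, 0, 0, 14/5, 42/5)
  row 1: subtract -1/4×row2 = (0, 1, 0, 2/5, 6/5)
  row 3: subtract -2×row2 = (0, 0, 0, 36/5, 33/5)
step 4: normalize row 3 (÷36/5) = (0, 0, 0, 1, 11/12)
  row 0: subtract 14/5×row3 = (1, 0, 0, 0, 35/6)
  row 1: subtract 2/5×row3 = (0, 1, 0, 0, 5/6)
  row 2: subtract 23/5×row3 = (0, 0, 1, 0, 91/12)

rank = 4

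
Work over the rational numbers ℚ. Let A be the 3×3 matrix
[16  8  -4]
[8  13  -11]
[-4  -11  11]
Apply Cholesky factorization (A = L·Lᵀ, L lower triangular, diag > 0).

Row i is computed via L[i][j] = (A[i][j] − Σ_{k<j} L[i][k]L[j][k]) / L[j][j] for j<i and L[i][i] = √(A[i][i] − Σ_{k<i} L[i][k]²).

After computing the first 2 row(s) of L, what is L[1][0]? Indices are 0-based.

L[1][0] = 2

Step 1: L[0][0] = √(16) = 4.
  L[1][0] = (8) / L[0][0] = 2.
Step 2: L[1][1] = √(9) = 3.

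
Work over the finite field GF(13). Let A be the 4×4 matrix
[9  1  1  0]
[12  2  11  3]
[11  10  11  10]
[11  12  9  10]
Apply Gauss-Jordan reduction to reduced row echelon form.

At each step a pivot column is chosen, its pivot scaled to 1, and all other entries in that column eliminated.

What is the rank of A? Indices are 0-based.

pivot(0,0)=9: scale R0 → (1, 3, 3, 0)
  clear (1,0): R1 −= (12)R0 → (0, 5, 1, 3)
  clear (2,0): R2 −= (11)R0 → (0, 3, 4, 10)
  clear (3,0): R3 −= (11)R0 → (0, 5, 2, 10)
pivot(1,1)=5: scale R1 → (0, 1, 8, 11)
  clear (0,1): R0 −= (3)R1 → (1, 0, 5, 6)
  clear (2,1): R2 −= (3)R1 → (0, 0, 6, 3)
  clear (3,1): R3 −= (5)R1 → (0, 0, 1, 7)
pivot(2,2)=6: scale R2 → (0, 0, 1, 7)
  clear (0,2): R0 −= (5)R2 → (1, 0, 0, 10)
  clear (1,2): R1 −= (8)R2 → (0, 1, 0, 7)
  clear (3,2): R3 −= (1)R2 → (0, 0, 0, 0)
col 3: no nonzero at/below row 3; advance.

rank = 3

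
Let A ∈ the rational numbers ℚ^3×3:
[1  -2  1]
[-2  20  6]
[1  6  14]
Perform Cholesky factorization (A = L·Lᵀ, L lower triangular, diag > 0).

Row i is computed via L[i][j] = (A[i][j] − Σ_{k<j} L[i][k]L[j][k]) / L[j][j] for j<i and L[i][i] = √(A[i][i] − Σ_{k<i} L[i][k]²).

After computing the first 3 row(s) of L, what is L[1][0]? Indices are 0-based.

Step 1: L[0][0] = √(1) = 1.
  L[1][0] = (-2) / L[0][0] = -2.
Step 2: L[1][1] = √(16) = 4.
  L[2][0] = (1) / L[0][0] = 1.
  L[2][1] = (8) / L[1][1] = 2.
Step 3: L[2][2] = √(9) = 3.

L[1][0] = -2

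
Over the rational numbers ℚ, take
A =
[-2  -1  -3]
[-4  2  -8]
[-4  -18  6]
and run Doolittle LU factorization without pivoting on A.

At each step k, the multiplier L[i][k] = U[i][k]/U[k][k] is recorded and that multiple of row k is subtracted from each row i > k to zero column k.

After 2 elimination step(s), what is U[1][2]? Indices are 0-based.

U[1][2] = -2

Step 1: pivot at (0,0) is -2.
  row1 ← row1 − (2)·row0  ⇒  L[1][0]=2, U row1=(0, 4, -2)
  row2 ← row2 − (2)·row0  ⇒  L[2][0]=2, U row2=(0, -16, 12)
Step 2: pivot at (1,1) is 4.
  row2 ← row2 − (-4)·row1  ⇒  L[2][1]=-4, U row2=(0, 0, 4)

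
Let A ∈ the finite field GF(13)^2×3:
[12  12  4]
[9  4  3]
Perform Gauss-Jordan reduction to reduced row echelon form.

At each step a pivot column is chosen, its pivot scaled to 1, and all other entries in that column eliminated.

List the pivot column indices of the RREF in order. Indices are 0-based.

step 1: normalize row 0 (÷12) = (1, 1, 9)
  row 1: subtract 9×row0 = (0, 8, 0)
step 2: normalize row 1 (÷8) = (0, 1, 0)
  row 0: subtract 1×row1 = (1, 0, 9)

pivot columns: 0, 1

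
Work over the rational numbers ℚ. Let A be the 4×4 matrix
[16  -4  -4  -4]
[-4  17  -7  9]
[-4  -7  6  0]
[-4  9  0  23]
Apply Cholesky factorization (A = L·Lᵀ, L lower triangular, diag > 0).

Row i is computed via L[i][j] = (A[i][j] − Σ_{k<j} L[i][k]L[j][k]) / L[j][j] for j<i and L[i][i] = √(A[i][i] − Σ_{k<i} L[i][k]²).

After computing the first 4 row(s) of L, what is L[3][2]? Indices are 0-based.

L[3][2] = 3

Step 1: L[0][0] = √(16) = 4.
  L[1][0] = (-4) / L[0][0] = -1.
Step 2: L[1][1] = √(16) = 4.
  L[2][0] = (-4) / L[0][0] = -1.
  L[2][1] = (-8) / L[1][1] = -2.
Step 3: L[2][2] = √(1) = 1.
  L[3][0] = (-4) / L[0][0] = -1.
  L[3][1] = (8) / L[1][1] = 2.
  L[3][2] = (3) / L[2][2] = 3.
Step 4: L[3][3] = √(9) = 3.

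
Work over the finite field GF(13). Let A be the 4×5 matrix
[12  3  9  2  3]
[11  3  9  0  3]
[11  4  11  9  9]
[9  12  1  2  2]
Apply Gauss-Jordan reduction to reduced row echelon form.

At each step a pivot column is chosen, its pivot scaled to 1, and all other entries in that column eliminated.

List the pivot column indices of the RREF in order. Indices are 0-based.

step 1: normalize row 0 (÷12) = (1, 10, 4, 11, 10)
  row 1: subtract 11×row0 = (0, 10, 4, 9, 10)
  row 2: subtract 11×row0 = (0, 11, 6, 5, 3)
  row 3: subtract 9×row0 = (0, 0, 4, 7, 3)
step 2: normalize row 1 (÷10) = (0, 1, 3, 10, 1)
  row 0: subtract 10×row1 = (1, 0, 0, 2, 0)
  row 2: subtract 11×row1 = (0, 0, 12, 12, 5)
step 3: normalize row 2 (÷12) = (0, 0, 1, 1, 8)
  row 1: subtract 3×row2 = (0, 1, 0, 7, 3)
  row 3: subtract 4×row2 = (0, 0, 0, 3, 10)
step 4: normalize row 3 (÷3) = (0, 0, 0, 1, 12)
  row 0: subtract 2×row3 = (1, 0, 0, 0, 2)
  row 1: subtract 7×row3 = (0, 1, 0, 0, 10)
  row 2: subtract 1×row3 = (0, 0, 1, 0, 9)

pivot columns: 0, 1, 2, 3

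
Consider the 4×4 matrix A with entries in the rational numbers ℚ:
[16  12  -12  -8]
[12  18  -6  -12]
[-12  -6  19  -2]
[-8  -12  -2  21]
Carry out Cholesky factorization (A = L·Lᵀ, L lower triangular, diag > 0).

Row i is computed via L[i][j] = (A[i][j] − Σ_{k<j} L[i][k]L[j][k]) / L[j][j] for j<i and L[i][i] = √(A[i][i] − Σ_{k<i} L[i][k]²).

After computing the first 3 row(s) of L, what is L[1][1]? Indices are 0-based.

L[1][1] = 3

Step 1: L[0][0] = √(16) = 4.
  L[1][0] = (12) / L[0][0] = 3.
Step 2: L[1][1] = √(9) = 3.
  L[2][0] = (-12) / L[0][0] = -3.
  L[2][1] = (3) / L[1][1] = 1.
Step 3: L[2][2] = √(9) = 3.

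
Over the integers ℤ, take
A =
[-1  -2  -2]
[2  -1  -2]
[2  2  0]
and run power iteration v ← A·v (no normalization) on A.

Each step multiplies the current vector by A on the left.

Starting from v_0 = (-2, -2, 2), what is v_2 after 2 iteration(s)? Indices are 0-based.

v_2 = (26, 26, -8)

v_0 = (-2, -2, 2).
v_1 = A·v_0 = (2, -6, -8).
v_2 = A·v_1 = (26, 26, -8).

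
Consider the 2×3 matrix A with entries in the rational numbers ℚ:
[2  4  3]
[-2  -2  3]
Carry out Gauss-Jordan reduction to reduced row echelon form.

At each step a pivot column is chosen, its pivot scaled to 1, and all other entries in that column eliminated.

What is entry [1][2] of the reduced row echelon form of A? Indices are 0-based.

[1] R0 /= 2  ⇒  (1, 2, 3/2)
     R1 -= -2·R0  ⇒  (0, 2, 6)
[2] R1 /= 2  ⇒  (0, 1, 3)
     R0 -= 2·R1  ⇒  (1, 0, -9/2)

M[1][2] = 3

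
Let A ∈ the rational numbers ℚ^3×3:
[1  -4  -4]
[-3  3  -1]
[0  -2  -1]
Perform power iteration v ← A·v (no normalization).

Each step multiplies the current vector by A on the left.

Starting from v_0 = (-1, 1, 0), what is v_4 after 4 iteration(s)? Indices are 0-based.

v_0 = (-1, 1, 0).
v_1 = A·v_0 = (-5, 6, -2).
v_2 = A·v_1 = (-21, 35, -10).
v_3 = A·v_2 = (-121, 178, -60).
v_4 = A·v_3 = (-593, 957, -296).

v_4 = (-593, 957, -296)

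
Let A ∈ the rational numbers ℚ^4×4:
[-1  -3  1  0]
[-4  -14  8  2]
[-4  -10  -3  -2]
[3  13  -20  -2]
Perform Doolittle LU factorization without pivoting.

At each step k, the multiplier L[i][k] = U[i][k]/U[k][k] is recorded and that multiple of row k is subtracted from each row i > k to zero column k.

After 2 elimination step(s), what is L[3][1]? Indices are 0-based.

[col 0] pivot -1
  R1 -= 4*R0 → (0, -2, 4, 2)  (L[1][0] := 4)
  R2 -= 4*R0 → (0, 2, -7, -2)  (L[2][0] := 4)
  R3 -= -3*R0 → (0, 4, -17, -2)  (L[3][0] := -3)
[col 1] pivot -2
  R2 -= -1*R1 → (0, 0, -3, 0)  (L[2][1] := -1)
  R3 -= -2*R1 → (0, 0, -9, 2)  (L[3][1] := -2)

L[3][1] = -2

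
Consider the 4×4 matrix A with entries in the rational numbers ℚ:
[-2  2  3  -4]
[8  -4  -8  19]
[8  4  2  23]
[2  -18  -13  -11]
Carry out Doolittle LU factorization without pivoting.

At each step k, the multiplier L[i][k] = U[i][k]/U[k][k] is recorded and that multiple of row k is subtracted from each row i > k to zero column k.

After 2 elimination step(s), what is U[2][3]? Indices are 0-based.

Step 1: pivot at (0,0) is -2.
  row1 ← row1 − (-4)·row0  ⇒  L[1][0]=-4, U row1=(0, 4, 4, 3)
  row2 ← row2 − (-4)·row0  ⇒  L[2][0]=-4, U row2=(0, 12, 14, 7)
  row3 ← row3 − (-1)·row0  ⇒  L[3][0]=-1, U row3=(0, -16, -10, -15)
Step 2: pivot at (1,1) is 4.
  row2 ← row2 − (3)·row1  ⇒  L[2][1]=3, U row2=(0, 0, 2, -2)
  row3 ← row3 − (-4)·row1  ⇒  L[3][1]=-4, U row3=(0, 0, 6, -3)

U[2][3] = -2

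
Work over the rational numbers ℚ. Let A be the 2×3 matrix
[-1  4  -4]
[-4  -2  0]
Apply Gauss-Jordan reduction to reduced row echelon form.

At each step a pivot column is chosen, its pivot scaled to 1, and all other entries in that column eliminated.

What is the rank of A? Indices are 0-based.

[1] R0 /= -1  ⇒  (1, -4, 4)
     R1 -= -4·R0  ⇒  (0, -18, 16)
[2] R1 /= -18  ⇒  (0, 1, -8/9)
     R0 -= -4·R1  ⇒  (1, 0, 4/9)

rank = 2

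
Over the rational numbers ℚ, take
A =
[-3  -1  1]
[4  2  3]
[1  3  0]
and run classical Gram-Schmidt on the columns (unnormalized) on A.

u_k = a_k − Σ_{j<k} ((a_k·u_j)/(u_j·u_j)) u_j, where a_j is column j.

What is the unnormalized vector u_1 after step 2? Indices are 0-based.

u_1 = (8/13, -2/13, 32/13)

Step 1: u_0 = a_0 = (-3, 4, 1).
Step 2: u_1 = a_1 − (7/13)·u_0 = (8/13, -2/13, 32/13).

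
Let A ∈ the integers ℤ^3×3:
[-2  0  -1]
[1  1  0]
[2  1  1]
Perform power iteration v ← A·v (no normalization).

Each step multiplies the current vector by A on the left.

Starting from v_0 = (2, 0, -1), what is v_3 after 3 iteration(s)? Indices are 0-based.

v_3 = (-5, 2, 4)

v_0 = (2, 0, -1).
v_1 = A·v_0 = (-3, 2, 3).
v_2 = A·v_1 = (3, -1, -1).
v_3 = A·v_2 = (-5, 2, 4).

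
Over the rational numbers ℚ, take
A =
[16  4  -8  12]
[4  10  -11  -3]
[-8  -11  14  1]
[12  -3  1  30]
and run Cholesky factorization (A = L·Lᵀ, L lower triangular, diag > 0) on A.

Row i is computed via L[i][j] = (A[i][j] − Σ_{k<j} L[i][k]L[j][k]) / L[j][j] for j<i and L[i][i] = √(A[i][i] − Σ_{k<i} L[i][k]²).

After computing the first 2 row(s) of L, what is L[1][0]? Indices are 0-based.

Step 1: L[0][0] = √(16) = 4.
  L[1][0] = (4) / L[0][0] = 1.
Step 2: L[1][1] = √(9) = 3.

L[1][0] = 1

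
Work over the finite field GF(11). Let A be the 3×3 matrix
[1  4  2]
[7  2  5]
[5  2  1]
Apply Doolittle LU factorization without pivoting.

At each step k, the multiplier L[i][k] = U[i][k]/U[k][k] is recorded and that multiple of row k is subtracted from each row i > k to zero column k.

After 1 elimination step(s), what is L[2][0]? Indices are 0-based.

L[2][0] = 5

Step 1: pivot at (0,0) is 1.
  row1 ← row1 − (7)·row0  ⇒  L[1][0]=7, U row1=(0, 7, 2)
  row2 ← row2 − (5)·row0  ⇒  L[2][0]=5, U row2=(0, 4, 2)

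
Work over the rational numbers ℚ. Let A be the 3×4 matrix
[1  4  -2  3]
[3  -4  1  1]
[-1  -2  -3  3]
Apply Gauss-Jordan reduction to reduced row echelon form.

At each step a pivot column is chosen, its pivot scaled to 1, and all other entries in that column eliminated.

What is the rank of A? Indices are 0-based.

step 1: normalize row 0 (÷1) = (1, 4, -2, 3)
  row 1: subtract 3×row0 = (0, -16, 7, -8)
  row 2: subtract -1×row0 = (0, 2, -5, 6)
step 2: normalize row 1 (÷-16) = (0, 1, -7/16, 1/2)
  row 0: subtract 4×row1 = (1, 0, -1/4, 1)
  row 2: subtract 2×row1 = (0, 0, -33/8, 5)
step 3: normalize row 2 (÷-33/8) = (0, 0, 1, -40/33)
  row 0: subtract -1/4×row2 = (1, 0, 0, 23/33)
  row 1: subtract -7/16×row2 = (0, 1, 0, -1/33)

rank = 3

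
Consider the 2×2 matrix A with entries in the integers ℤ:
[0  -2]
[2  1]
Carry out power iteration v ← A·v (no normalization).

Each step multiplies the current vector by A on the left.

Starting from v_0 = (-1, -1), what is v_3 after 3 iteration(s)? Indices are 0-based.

v_0 = (-1, -1).
v_1 = A·v_0 = (2, -3).
v_2 = A·v_1 = (6, 1).
v_3 = A·v_2 = (-2, 13).

v_3 = (-2, 13)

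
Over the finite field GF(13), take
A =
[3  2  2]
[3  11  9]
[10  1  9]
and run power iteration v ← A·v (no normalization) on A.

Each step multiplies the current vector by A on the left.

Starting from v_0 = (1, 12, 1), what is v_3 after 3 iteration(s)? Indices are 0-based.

v_3 = (7, 6, 10)

v_0 = (1, 12, 1).
v_1 = A·v_0 = (3, 1, 5).
v_2 = A·v_1 = (8, 0, 11).
v_3 = A·v_2 = (7, 6, 10).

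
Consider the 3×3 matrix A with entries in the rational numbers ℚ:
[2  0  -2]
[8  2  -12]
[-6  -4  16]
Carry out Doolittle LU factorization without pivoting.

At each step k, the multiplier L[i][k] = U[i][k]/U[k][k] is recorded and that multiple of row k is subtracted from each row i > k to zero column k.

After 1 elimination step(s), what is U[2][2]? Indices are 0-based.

Step 1: pivot at (0,0) is 2.
  row1 ← row1 − (4)·row0  ⇒  L[1][0]=4, U row1=(0, 2, -4)
  row2 ← row2 − (-3)·row0  ⇒  L[2][0]=-3, U row2=(0, -4, 10)

U[2][2] = 10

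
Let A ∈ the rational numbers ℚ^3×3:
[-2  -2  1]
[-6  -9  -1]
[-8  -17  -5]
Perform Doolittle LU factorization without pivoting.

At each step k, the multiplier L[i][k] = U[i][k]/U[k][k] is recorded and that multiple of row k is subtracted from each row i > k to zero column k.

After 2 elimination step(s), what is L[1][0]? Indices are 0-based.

L[1][0] = 3

k=0: U[0][0]=-2
  eliminate (1,0): mult=3, new row 1: (0, -3, -4); set L[1][0]=3
  eliminate (2,0): mult=4, new row 2: (0, -9, -9); set L[2][0]=4
k=1: U[1][1]=-3
  eliminate (2,1): mult=3, new row 2: (0, 0, 3); set L[2][1]=3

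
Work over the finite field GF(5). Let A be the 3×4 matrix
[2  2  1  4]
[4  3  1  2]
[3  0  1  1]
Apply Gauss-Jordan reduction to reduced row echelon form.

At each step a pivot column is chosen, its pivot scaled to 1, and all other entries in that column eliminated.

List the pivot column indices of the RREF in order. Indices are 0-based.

pivot columns: 0, 1, 3

step 1: normalize row 0 (÷2) = (1, 1, 3, 2)
  row 1: subtract 4×row0 = (0, 4, 4, 4)
  row 2: subtract 3×row0 = (0, 2, 2, 0)
step 2: normalize row 1 (÷4) = (0, 1, 1, 1)
  row 0: subtract 1×row1 = (1, 0, 2, 1)
  row 2: subtract 2×row1 = (0, 0, 0, 3)
skip col 2 (zero from row 2)
step 3: normalize row 2 (÷3) = (0, 0, 0, 1)
  row 0: subtract 1×row2 = (1, 0, 2, 0)
  row 1: subtract 1×row2 = (0, 1, 1, 0)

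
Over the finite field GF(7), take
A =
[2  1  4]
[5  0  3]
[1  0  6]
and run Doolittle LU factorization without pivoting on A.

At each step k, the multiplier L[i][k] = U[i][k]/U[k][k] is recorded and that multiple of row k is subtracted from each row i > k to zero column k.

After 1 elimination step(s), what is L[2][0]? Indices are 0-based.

L[2][0] = 4

k=0: U[0][0]=2
  eliminate (1,0): mult=6, new row 1: (0, 1, 0); set L[1][0]=6
  eliminate (2,0): mult=4, new row 2: (0, 3, 4); set L[2][0]=4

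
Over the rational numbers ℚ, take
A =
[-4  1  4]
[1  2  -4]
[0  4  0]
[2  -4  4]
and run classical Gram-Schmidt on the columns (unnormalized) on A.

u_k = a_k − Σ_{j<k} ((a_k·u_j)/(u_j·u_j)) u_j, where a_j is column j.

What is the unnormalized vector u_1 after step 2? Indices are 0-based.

Step 1: u_0 = a_0 = (-4, 1, 0, 2).
Step 2: u_1 = a_1 − (-10/21)·u_0 = (-19/21, 52/21, 4, -64/21).

u_1 = (-19/21, 52/21, 4, -64/21)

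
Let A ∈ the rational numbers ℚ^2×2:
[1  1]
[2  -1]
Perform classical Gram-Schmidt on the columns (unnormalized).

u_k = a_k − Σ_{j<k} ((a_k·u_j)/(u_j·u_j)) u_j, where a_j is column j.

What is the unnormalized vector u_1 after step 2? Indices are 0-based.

Step 1: u_0 = a_0 = (1, 2).
Step 2: u_1 = a_1 − (-1/5)·u_0 = (6/5, -3/5).

u_1 = (6/5, -3/5)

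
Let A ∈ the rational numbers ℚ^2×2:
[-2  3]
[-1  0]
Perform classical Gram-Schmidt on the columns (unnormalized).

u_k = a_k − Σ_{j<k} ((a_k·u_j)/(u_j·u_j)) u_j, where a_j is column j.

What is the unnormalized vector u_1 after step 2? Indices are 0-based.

u_1 = (3/5, -6/5)

Step 1: u_0 = a_0 = (-2, -1).
Step 2: u_1 = a_1 − (-6/5)·u_0 = (3/5, -6/5).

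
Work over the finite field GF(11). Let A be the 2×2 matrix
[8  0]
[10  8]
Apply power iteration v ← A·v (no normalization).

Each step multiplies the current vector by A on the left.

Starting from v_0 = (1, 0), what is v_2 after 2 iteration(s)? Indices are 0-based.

v_0 = (1, 0).
v_1 = A·v_0 = (8, 10).
v_2 = A·v_1 = (9, 6).

v_2 = (9, 6)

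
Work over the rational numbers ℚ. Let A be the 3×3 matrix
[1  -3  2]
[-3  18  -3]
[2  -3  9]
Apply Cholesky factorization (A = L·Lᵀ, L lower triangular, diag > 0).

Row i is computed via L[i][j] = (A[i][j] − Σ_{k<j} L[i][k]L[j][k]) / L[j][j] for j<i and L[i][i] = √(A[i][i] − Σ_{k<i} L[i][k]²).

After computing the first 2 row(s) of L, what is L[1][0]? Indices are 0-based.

L[1][0] = -3

Step 1: L[0][0] = √(1) = 1.
  L[1][0] = (-3) / L[0][0] = -3.
Step 2: L[1][1] = √(9) = 3.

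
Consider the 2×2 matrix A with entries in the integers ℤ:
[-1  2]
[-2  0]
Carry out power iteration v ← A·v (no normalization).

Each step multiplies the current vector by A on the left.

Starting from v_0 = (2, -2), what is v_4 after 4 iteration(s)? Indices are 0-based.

v_4 = (-18, -52)

v_0 = (2, -2).
v_1 = A·v_0 = (-6, -4).
v_2 = A·v_1 = (-2, 12).
v_3 = A·v_2 = (26, 4).
v_4 = A·v_3 = (-18, -52).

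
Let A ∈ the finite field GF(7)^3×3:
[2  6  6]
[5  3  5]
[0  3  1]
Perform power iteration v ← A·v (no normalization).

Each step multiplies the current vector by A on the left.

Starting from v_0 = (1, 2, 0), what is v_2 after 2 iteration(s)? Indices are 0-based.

v_0 = (1, 2, 0).
v_1 = A·v_0 = (0, 4, 6).
v_2 = A·v_1 = (4, 0, 4).

v_2 = (4, 0, 4)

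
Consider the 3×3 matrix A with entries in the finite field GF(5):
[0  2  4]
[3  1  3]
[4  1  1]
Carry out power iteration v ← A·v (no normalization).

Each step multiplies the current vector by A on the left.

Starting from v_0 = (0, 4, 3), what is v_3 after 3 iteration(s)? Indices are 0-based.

v_0 = (0, 4, 3).
v_1 = A·v_0 = (0, 3, 2).
v_2 = A·v_1 = (4, 4, 0).
v_3 = A·v_2 = (3, 1, 0).

v_3 = (3, 1, 0)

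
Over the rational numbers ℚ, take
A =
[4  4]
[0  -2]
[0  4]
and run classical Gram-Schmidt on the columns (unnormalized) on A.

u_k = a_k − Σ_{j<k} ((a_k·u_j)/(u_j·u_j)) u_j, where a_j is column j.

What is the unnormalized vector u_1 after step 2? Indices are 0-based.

Step 1: u_0 = a_0 = (4, 0, 0).
Step 2: u_1 = a_1 − (1)·u_0 = (0, -2, 4).

u_1 = (0, -2, 4)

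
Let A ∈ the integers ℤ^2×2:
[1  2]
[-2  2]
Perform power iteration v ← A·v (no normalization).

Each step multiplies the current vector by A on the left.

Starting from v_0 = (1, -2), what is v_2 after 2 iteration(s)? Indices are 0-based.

v_2 = (-15, -6)

v_0 = (1, -2).
v_1 = A·v_0 = (-3, -6).
v_2 = A·v_1 = (-15, -6).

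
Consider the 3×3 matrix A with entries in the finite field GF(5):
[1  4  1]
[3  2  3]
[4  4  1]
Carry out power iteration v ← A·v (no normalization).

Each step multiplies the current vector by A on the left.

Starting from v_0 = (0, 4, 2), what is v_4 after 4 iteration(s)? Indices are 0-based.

v_4 = (4, 2, 0)

v_0 = (0, 4, 2).
v_1 = A·v_0 = (3, 4, 3).
v_2 = A·v_1 = (2, 1, 1).
v_3 = A·v_2 = (2, 1, 3).
v_4 = A·v_3 = (4, 2, 0).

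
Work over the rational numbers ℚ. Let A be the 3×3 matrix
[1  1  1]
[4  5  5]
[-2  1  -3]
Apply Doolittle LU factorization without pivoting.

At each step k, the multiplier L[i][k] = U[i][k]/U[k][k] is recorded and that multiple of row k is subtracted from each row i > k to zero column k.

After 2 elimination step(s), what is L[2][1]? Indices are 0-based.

k=0: U[0][0]=1
  eliminate (1,0): mult=4, new row 1: (0, 1, 1); set L[1][0]=4
  eliminate (2,0): mult=-2, new row 2: (0, 3, -1); set L[2][0]=-2
k=1: U[1][1]=1
  eliminate (2,1): mult=3, new row 2: (0, 0, -4); set L[2][1]=3

L[2][1] = 3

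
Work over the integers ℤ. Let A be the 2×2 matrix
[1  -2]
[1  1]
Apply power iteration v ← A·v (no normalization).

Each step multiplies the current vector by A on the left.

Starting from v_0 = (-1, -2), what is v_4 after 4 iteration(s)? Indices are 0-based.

v_4 = (-9, 18)

v_0 = (-1, -2).
v_1 = A·v_0 = (3, -3).
v_2 = A·v_1 = (9, 0).
v_3 = A·v_2 = (9, 9).
v_4 = A·v_3 = (-9, 18).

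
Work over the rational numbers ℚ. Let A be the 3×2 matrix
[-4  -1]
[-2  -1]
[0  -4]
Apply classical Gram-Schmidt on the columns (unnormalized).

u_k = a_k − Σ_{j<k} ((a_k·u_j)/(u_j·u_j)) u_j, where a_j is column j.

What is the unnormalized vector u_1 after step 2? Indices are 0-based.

Step 1: u_0 = a_0 = (-4, -2, 0).
Step 2: u_1 = a_1 − (3/10)·u_0 = (1/5, -2/5, -4).

u_1 = (1/5, -2/5, -4)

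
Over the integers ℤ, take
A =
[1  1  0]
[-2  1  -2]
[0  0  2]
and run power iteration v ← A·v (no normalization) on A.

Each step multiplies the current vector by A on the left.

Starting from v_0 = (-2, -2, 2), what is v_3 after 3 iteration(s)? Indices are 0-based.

v_3 = (-8, -6, 16)

v_0 = (-2, -2, 2).
v_1 = A·v_0 = (-4, -2, 4).
v_2 = A·v_1 = (-6, -2, 8).
v_3 = A·v_2 = (-8, -6, 16).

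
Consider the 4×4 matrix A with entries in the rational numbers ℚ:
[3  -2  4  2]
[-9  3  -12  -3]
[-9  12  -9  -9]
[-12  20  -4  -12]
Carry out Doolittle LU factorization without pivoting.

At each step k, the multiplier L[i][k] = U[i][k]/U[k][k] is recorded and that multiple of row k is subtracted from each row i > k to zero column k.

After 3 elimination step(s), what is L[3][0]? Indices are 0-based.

[col 0] pivot 3
  R1 -= -3*R0 → (0, -3, 0, 3)  (L[1][0] := -3)
  R2 -= -3*R0 → (0, 6, 3, -3)  (L[2][0] := -3)
  R3 -= -4*R0 → (0, 12, 12, -4)  (L[3][0] := -4)
[col 1] pivot -3
  R2 -= -2*R1 → (0, 0, 3, 3)  (L[2][1] := -2)
  R3 -= -4*R1 → (0, 0, 12, 8)  (L[3][1] := -4)
[col 2] pivot 3
  R3 -= 4*R2 → (0, 0, 0, -4)  (L[3][2] := 4)

L[3][0] = -4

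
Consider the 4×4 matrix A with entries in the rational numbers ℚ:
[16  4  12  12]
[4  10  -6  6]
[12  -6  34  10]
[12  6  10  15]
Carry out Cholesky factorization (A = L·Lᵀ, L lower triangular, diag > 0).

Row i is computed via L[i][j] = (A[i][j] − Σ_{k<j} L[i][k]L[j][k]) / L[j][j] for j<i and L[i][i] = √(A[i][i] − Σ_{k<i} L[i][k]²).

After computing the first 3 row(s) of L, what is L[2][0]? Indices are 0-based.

L[2][0] = 3

Step 1: L[0][0] = √(16) = 4.
  L[1][0] = (4) / L[0][0] = 1.
Step 2: L[1][1] = √(9) = 3.
  L[2][0] = (12) / L[0][0] = 3.
  L[2][1] = (-9) / L[1][1] = -3.
Step 3: L[2][2] = √(16) = 4.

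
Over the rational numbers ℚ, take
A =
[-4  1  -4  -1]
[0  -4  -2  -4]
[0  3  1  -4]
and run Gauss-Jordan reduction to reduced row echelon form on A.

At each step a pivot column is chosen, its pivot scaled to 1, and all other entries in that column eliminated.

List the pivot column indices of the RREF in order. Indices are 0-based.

step 1: normalize row 0 (÷-4) = (1, -1/4, 1, 1/4)
step 2: normalize row 1 (÷-4) = (0, 1, 1/2, 1)
  row 0: subtract -1/4×row1 = (1, 0, 9/8, 1/2)
  row 2: subtract 3×row1 = (0, 0, -1/2, -7)
step 3: normalize row 2 (÷-1/2) = (0, 0, 1, 14)
  row 0: subtract 9/8×row2 = (1, 0, 0, -61/4)
  row 1: subtract 1/2×row2 = (0, 1, 0, -6)

pivot columns: 0, 1, 2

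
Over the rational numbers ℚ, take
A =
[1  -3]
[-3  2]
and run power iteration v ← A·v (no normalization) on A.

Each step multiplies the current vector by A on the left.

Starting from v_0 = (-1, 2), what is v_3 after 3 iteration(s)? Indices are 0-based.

v_0 = (-1, 2).
v_1 = A·v_0 = (-7, 7).
v_2 = A·v_1 = (-28, 35).
v_3 = A·v_2 = (-133, 154).

v_3 = (-133, 154)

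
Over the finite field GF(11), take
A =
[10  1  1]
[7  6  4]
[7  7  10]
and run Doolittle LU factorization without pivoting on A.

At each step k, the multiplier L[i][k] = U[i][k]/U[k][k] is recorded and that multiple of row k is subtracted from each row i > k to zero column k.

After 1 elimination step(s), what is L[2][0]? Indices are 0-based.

L[2][0] = 4

[col 0] pivot 10
  R1 -= 4*R0 → (0, 2, 0)  (L[1][0] := 4)
  R2 -= 4*R0 → (0, 3, 6)  (L[2][0] := 4)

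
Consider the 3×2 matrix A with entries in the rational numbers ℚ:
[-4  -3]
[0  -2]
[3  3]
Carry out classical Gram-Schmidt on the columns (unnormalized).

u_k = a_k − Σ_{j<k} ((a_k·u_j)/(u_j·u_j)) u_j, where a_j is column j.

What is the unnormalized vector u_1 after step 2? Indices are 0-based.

Step 1: u_0 = a_0 = (-4, 0, 3).
Step 2: u_1 = a_1 − (21/25)·u_0 = (9/25, -2, 12/25).

u_1 = (9/25, -2, 12/25)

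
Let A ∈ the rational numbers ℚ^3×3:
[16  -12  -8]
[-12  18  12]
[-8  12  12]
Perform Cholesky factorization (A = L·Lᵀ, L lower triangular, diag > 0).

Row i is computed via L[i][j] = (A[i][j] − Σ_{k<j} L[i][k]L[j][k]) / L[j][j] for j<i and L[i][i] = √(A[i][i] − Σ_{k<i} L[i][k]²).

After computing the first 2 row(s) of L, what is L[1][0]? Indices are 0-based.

Step 1: L[0][0] = √(16) = 4.
  L[1][0] = (-12) / L[0][0] = -3.
Step 2: L[1][1] = √(9) = 3.

L[1][0] = -3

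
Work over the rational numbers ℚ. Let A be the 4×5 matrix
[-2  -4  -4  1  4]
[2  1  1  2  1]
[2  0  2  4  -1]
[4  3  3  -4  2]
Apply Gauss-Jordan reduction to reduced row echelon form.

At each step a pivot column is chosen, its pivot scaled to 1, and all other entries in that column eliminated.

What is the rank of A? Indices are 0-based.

rank = 4

pivot(0,0)=-2: scale R0 → (1, 2, 2, -1/2, -2)
  clear (1,0): R1 −= (2)R0 → (0, -3, -3, 3, 5)
  clear (2,0): R2 −= (2)R0 → (0, -4, -2, 5, 3)
  clear (3,0): R3 −= (4)R0 → (0, -5, -5, -2, 10)
pivot(1,1)=-3: scale R1 → (0, 1, 1, -1, -5/3)
  clear (0,1): R0 −= (2)R1 → (1, 0, 0, 3/2, 4/3)
  clear (2,1): R2 −= (-4)R1 → (0, 0, 2, 1, -11/3)
  clear (3,1): R3 −= (-5)R1 → (0, 0, 0, -7, 5/3)
pivot(2,2)=2: scale R2 → (0, 0, 1, 1/2, -11/6)
  clear (1,2): R1 −= (1)R2 → (0, 1, 0, -3/2, 1/6)
pivot(3,3)=-7: scale R3 → (0, 0, 0, 1, -5/21)
  clear (0,3): R0 −= (3/2)R3 → (1, 0, 0, 0, 71/42)
  clear (1,3): R1 −= (-3/2)R3 → (0, 1, 0, 0, -4/21)
  clear (2,3): R2 −= (1/2)R3 → (0, 0, 1, 0, -12/7)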